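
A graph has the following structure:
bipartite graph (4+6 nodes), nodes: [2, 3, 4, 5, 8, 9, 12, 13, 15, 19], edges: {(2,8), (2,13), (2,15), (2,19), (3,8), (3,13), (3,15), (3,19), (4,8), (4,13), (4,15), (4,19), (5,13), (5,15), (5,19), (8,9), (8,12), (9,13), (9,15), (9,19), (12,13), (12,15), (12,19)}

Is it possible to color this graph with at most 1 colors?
No, G is not 1-colorable

Edge (2,8) forces its endpoints to differ, so 1 color is not enough.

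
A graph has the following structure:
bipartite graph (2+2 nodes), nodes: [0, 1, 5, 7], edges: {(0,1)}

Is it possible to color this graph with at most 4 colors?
A valid 4-coloring: color 1: [0, 5, 7]; color 2: [1].
(χ(G) = 2 ≤ 4.)

Yes, G is 4-colorable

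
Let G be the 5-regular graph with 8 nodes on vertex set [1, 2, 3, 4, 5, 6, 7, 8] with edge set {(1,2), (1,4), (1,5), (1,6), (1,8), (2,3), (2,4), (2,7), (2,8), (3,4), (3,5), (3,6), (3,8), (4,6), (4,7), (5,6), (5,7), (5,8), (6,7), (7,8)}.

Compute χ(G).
Clique number ω(G) = 3 (lower bound: χ ≥ ω).
Odd cycle [4, 2, 8, 5, 6] needs 3 colors (χ ≥ 3).
Vertex 1 is adjacent to every vertex of [2, 4, 5, 6, 8], which already need 3 colors among themselves, so 1 needs a new color (χ ≥ 4).
The coloring below uses 4 colors, so χ(G) = 4.
A valid 4-coloring: color 1: [4, 5]; color 2: [1, 3, 7]; color 3: [2, 6]; color 4: [8].

χ(G) = 4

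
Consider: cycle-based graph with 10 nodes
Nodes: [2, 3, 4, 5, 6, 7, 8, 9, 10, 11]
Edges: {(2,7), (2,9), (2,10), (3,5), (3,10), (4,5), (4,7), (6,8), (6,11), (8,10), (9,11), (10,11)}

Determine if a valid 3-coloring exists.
Yes, G is 3-colorable

A valid 3-coloring: color 1: [5, 6, 7, 9, 10]; color 2: [2, 3, 4, 8, 11].
(χ(G) = 2 ≤ 3.)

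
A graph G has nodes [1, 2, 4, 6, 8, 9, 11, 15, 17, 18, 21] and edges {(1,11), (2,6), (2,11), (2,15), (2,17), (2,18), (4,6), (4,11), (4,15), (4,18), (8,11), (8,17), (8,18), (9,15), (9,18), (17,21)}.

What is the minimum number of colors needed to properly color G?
χ(G) = 2

Clique number ω(G) = 2 (lower bound: χ ≥ ω).
The graph is bipartite (no odd cycle), so 2 colors suffice: χ(G) = 2.
A valid 2-coloring: color 1: [1, 2, 4, 8, 9, 21]; color 2: [6, 11, 15, 17, 18].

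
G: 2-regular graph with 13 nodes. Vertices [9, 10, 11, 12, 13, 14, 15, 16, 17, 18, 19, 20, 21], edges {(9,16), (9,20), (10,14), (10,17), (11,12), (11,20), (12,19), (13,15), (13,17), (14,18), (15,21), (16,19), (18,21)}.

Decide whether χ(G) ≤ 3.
A valid 3-coloring: color 1: [10, 12, 13, 16, 20, 21]; color 2: [9, 11, 14, 15, 17, 19]; color 3: [18].
(χ(G) = 3 ≤ 3.)

Yes, G is 3-colorable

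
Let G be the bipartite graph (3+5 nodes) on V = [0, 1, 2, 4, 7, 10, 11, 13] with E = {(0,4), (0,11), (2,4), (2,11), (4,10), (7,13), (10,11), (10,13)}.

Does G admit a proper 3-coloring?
Yes, G is 3-colorable

A valid 3-coloring: color 1: [1, 4, 11, 13]; color 2: [0, 2, 7, 10].
(χ(G) = 2 ≤ 3.)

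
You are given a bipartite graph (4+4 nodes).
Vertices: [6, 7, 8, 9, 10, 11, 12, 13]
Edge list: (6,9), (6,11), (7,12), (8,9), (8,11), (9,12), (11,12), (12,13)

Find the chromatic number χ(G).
χ(G) = 2

Clique number ω(G) = 2 (lower bound: χ ≥ ω).
The graph is bipartite (no odd cycle), so 2 colors suffice: χ(G) = 2.
A valid 2-coloring: color 1: [6, 8, 10, 12]; color 2: [7, 9, 11, 13].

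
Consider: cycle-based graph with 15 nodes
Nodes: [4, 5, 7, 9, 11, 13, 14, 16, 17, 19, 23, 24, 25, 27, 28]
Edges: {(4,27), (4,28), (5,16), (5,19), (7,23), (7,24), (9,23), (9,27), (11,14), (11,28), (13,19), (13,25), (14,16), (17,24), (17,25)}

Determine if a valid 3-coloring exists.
Yes, G is 3-colorable

A valid 3-coloring: color 1: [5, 13, 14, 23, 24, 27, 28]; color 2: [4, 7, 9, 11, 16, 19, 25]; color 3: [17].
(χ(G) = 3 ≤ 3.)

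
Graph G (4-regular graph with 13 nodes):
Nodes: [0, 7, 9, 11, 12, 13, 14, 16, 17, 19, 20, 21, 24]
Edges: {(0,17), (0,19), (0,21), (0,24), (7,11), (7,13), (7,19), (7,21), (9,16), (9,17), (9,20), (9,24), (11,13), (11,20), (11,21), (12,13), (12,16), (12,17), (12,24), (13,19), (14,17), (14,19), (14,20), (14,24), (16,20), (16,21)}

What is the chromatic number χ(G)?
χ(G) = 3

Clique number ω(G) = 3 (lower bound: χ ≥ ω).
The clique on [7, 11, 21] has size 3, forcing χ ≥ 3, and the coloring below uses 3 colors, so χ(G) = 3.
A valid 3-coloring: color 1: [0, 7, 9, 12, 14]; color 2: [11, 16, 17, 19, 24]; color 3: [13, 20, 21].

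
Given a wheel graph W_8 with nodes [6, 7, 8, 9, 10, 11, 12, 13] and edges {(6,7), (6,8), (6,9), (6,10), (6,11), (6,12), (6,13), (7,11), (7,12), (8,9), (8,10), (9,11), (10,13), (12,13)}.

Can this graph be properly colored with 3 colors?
Odd cycle [7, 11, 9, 8, 10, 13, 12] needs 3 colors (χ ≥ 3).
Vertex 6 is adjacent to every vertex of [7, 8, 9, 10, 11, 12, 13], which already need 3 colors among themselves, so 6 needs a new color (χ ≥ 4).
Hence χ(G) ≥ 4 > 3, so no proper 3-coloring exists.

No, G is not 3-colorable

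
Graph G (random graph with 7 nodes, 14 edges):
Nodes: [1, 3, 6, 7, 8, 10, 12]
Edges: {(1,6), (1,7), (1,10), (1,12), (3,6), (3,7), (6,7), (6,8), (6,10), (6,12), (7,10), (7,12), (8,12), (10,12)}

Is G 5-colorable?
A valid 5-coloring: color 1: [6]; color 2: [7, 8]; color 3: [3, 12]; color 4: [10]; color 5: [1].
(χ(G) = 5 ≤ 5.)

Yes, G is 5-colorable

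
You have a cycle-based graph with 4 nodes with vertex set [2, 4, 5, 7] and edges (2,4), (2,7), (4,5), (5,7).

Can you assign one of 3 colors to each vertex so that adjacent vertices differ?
Yes, G is 3-colorable

A valid 3-coloring: color 1: [4, 7]; color 2: [2, 5].
(χ(G) = 2 ≤ 3.)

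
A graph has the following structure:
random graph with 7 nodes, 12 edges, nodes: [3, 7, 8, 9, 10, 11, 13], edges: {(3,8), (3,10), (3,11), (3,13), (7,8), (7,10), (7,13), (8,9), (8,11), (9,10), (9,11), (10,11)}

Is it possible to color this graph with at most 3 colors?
A valid 3-coloring: color 1: [7, 11]; color 2: [8, 10, 13]; color 3: [3, 9].
(χ(G) = 3 ≤ 3.)

Yes, G is 3-colorable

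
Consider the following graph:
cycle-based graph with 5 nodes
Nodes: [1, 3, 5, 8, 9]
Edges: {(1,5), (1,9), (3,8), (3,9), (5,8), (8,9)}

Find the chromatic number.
Clique number ω(G) = 3 (lower bound: χ ≥ ω).
The clique on [3, 8, 9] has size 3, forcing χ ≥ 3, and the coloring below uses 3 colors, so χ(G) = 3.
A valid 3-coloring: color 1: [5, 9]; color 2: [1, 8]; color 3: [3].

χ(G) = 3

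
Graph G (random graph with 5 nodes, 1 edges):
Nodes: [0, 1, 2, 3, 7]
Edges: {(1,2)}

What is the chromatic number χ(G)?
Clique number ω(G) = 2 (lower bound: χ ≥ ω).
The graph is bipartite (no odd cycle), so 2 colors suffice: χ(G) = 2.
A valid 2-coloring: color 1: [0, 2, 3, 7]; color 2: [1].

χ(G) = 2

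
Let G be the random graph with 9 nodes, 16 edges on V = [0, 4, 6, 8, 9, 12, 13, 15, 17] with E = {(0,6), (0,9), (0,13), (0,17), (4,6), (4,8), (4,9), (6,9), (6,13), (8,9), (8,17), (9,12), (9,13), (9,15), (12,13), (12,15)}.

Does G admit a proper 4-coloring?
Yes, G is 4-colorable

A valid 4-coloring: color 1: [9, 17]; color 2: [0, 4, 12]; color 3: [8, 13, 15]; color 4: [6].
(χ(G) = 4 ≤ 4.)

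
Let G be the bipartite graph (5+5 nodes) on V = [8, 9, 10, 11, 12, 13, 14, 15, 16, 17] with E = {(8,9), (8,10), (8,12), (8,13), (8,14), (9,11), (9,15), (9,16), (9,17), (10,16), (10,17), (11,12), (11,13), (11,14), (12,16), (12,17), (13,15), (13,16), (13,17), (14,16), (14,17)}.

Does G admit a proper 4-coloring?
Yes, G is 4-colorable

A valid 4-coloring: color 1: [8, 11, 15, 16, 17]; color 2: [9, 10, 12, 13, 14].
(χ(G) = 2 ≤ 4.)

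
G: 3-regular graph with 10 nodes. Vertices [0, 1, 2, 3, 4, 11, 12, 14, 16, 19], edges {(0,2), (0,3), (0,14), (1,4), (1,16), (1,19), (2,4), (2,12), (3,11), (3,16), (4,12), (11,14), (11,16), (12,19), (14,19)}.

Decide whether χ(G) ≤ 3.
A valid 3-coloring: color 1: [1, 2, 3, 14]; color 2: [0, 4, 11, 19]; color 3: [12, 16].
(χ(G) = 3 ≤ 3.)

Yes, G is 3-colorable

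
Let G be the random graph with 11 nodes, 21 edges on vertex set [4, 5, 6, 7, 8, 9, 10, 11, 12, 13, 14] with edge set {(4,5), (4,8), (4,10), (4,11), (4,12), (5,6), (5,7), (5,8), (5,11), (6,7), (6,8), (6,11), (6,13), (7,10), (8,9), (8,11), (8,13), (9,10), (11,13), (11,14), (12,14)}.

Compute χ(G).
Clique number ω(G) = 4 (lower bound: χ ≥ ω).
The clique on [4, 5, 8, 11] has size 4, forcing χ ≥ 4, and the coloring below uses 4 colors, so χ(G) = 4.
A valid 4-coloring: color 1: [7, 9, 11, 12]; color 2: [8, 10, 14]; color 3: [5, 13]; color 4: [4, 6].

χ(G) = 4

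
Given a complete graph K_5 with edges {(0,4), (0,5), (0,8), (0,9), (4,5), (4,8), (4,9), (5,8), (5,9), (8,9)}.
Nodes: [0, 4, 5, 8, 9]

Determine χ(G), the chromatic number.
Clique number ω(G) = 5 (lower bound: χ ≥ ω).
The clique on [0, 4, 5, 8, 9] has size 5, forcing χ ≥ 5, and the coloring below uses 5 colors, so χ(G) = 5.
A valid 5-coloring: color 1: [9]; color 2: [5]; color 3: [0]; color 4: [4]; color 5: [8].

χ(G) = 5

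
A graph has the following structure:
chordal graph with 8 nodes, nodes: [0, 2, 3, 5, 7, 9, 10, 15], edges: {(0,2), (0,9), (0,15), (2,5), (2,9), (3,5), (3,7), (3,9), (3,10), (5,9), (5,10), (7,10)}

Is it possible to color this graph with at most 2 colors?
The clique on vertices [0, 2, 9] has size 3 > 2, so it alone needs 3 colors.

No, G is not 2-colorable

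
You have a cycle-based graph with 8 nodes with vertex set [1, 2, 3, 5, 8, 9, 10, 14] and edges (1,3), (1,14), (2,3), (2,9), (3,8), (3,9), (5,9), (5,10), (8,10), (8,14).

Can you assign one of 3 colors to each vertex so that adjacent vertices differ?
A valid 3-coloring: color 1: [3, 5, 14]; color 2: [1, 8, 9]; color 3: [2, 10].
(χ(G) = 3 ≤ 3.)

Yes, G is 3-colorable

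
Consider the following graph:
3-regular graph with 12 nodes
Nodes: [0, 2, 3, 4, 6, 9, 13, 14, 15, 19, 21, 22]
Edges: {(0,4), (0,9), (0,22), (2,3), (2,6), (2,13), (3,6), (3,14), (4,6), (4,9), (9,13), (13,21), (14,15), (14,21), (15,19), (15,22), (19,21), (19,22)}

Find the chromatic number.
χ(G) = 3

Clique number ω(G) = 3 (lower bound: χ ≥ ω).
The clique on [0, 4, 9] has size 3, forcing χ ≥ 3, and the coloring below uses 3 colors, so χ(G) = 3.
A valid 3-coloring: color 1: [0, 6, 13, 14, 19]; color 2: [2, 9, 21, 22]; color 3: [3, 4, 15].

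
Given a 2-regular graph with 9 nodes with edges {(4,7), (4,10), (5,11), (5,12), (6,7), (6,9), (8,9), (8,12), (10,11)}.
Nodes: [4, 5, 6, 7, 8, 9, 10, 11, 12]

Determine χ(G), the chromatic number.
Clique number ω(G) = 2 (lower bound: χ ≥ ω).
Odd cycle [10, 4, 7, 6, 9, 8, 12, 5, 11] needs 3 colors (χ ≥ 3).
The coloring below uses 3 colors, so χ(G) = 3.
A valid 3-coloring: color 1: [5, 7, 9, 10]; color 2: [4, 6, 8, 11]; color 3: [12].

χ(G) = 3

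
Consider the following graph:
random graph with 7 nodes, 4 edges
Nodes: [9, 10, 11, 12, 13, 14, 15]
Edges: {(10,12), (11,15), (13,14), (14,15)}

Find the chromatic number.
χ(G) = 2

Clique number ω(G) = 2 (lower bound: χ ≥ ω).
The graph is bipartite (no odd cycle), so 2 colors suffice: χ(G) = 2.
A valid 2-coloring: color 1: [9, 11, 12, 14]; color 2: [10, 13, 15].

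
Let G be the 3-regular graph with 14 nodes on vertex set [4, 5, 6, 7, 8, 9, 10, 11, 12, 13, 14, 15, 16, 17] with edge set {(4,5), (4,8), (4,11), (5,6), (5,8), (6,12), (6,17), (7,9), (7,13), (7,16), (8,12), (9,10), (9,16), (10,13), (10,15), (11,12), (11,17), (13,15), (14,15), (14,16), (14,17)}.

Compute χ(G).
Clique number ω(G) = 3 (lower bound: χ ≥ ω).
The clique on [4, 5, 8] has size 3, forcing χ ≥ 3, and the coloring below uses 3 colors, so χ(G) = 3.
A valid 3-coloring: color 1: [4, 12, 15, 16, 17]; color 2: [6, 8, 9, 11, 13, 14]; color 3: [5, 7, 10].

χ(G) = 3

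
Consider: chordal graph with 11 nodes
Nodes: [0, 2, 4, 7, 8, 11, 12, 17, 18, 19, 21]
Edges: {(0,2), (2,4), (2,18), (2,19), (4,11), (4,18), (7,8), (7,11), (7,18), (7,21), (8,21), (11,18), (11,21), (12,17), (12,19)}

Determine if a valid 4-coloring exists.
A valid 4-coloring: color 1: [0, 17, 18, 19, 21]; color 2: [4, 7, 12]; color 3: [2, 8, 11].
(χ(G) = 3 ≤ 4.)

Yes, G is 4-colorable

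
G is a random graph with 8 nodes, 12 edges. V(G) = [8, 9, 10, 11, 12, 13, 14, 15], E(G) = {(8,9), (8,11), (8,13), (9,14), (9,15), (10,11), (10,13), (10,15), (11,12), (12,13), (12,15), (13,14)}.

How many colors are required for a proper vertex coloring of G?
Clique number ω(G) = 2 (lower bound: χ ≥ ω).
Odd cycle [10, 13, 8, 9, 15] needs 3 colors (χ ≥ 3).
The coloring below uses 3 colors, so χ(G) = 3.
A valid 3-coloring: color 1: [11, 13, 15]; color 2: [9, 10, 12]; color 3: [8, 14].

χ(G) = 3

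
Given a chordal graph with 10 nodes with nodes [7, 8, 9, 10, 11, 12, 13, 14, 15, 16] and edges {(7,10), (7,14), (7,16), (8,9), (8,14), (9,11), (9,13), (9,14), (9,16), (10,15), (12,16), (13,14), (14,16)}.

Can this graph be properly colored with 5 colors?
A valid 5-coloring: color 1: [10, 11, 12, 14]; color 2: [7, 9, 15]; color 3: [8, 13, 16].
(χ(G) = 3 ≤ 5.)

Yes, G is 5-colorable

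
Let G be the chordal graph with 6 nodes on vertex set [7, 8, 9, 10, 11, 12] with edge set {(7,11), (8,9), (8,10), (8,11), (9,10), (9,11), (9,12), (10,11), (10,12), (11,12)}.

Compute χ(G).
χ(G) = 4

Clique number ω(G) = 4 (lower bound: χ ≥ ω).
The clique on [8, 9, 10, 11] has size 4, forcing χ ≥ 4, and the coloring below uses 4 colors, so χ(G) = 4.
A valid 4-coloring: color 1: [11]; color 2: [7, 10]; color 3: [9]; color 4: [8, 12].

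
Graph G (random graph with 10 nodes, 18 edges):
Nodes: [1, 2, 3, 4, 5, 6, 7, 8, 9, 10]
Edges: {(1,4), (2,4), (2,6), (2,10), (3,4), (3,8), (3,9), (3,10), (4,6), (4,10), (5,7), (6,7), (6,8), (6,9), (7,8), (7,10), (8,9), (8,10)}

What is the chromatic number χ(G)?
χ(G) = 4

Clique number ω(G) = 3 (lower bound: χ ≥ ω).
Odd cycle [10, 7, 6, 9, 3] needs 3 colors (χ ≥ 3).
Vertex 8 is adjacent to every vertex of [3, 6, 7, 9, 10], which already need 3 colors among themselves, so 8 needs a new color (χ ≥ 4).
The coloring below uses 4 colors, so χ(G) = 4.
A valid 4-coloring: color 1: [1, 5, 6, 10]; color 2: [4, 8]; color 3: [2, 3, 7]; color 4: [9].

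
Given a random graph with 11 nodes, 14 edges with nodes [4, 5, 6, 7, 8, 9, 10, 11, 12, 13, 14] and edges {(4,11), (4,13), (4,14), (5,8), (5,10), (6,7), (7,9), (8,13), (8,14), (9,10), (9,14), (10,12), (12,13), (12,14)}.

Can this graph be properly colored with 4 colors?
Yes, G is 4-colorable

A valid 4-coloring: color 1: [5, 7, 11, 13, 14]; color 2: [4, 6, 8, 9, 12]; color 3: [10].
(χ(G) = 3 ≤ 4.)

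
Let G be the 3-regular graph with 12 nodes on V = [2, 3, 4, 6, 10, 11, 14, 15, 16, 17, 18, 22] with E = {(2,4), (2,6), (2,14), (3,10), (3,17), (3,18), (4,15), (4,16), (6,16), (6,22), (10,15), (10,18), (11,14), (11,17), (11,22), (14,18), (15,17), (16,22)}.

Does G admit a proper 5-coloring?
A valid 5-coloring: color 1: [4, 10, 14, 17, 22]; color 2: [2, 11, 15, 16, 18]; color 3: [3, 6].
(χ(G) = 3 ≤ 5.)

Yes, G is 5-colorable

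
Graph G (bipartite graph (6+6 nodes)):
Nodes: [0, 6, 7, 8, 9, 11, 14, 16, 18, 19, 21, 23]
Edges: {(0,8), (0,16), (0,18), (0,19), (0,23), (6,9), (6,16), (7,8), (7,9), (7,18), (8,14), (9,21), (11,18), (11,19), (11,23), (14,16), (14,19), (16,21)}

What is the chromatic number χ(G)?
Clique number ω(G) = 2 (lower bound: χ ≥ ω).
The graph is bipartite (no odd cycle), so 2 colors suffice: χ(G) = 2.
A valid 2-coloring: color 1: [0, 6, 7, 11, 14, 21]; color 2: [8, 9, 16, 18, 19, 23].

χ(G) = 2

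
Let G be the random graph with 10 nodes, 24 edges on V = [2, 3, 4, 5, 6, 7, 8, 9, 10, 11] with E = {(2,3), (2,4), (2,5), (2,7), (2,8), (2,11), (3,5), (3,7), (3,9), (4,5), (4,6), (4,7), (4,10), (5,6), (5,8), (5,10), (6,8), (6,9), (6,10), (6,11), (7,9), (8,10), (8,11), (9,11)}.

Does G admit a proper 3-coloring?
The clique on vertices [5, 6, 8, 10] has size 4 > 3, so it alone needs 4 colors.

No, G is not 3-colorable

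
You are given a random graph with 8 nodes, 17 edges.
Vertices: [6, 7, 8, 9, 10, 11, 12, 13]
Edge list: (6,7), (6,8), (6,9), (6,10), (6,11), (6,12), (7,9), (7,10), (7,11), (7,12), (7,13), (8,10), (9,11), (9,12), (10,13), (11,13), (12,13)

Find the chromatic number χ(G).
Clique number ω(G) = 4 (lower bound: χ ≥ ω).
The clique on [6, 7, 9, 11] has size 4, forcing χ ≥ 4, and the coloring below uses 4 colors, so χ(G) = 4.
A valid 4-coloring: color 1: [6, 13]; color 2: [7, 8]; color 3: [10, 11, 12]; color 4: [9].

χ(G) = 4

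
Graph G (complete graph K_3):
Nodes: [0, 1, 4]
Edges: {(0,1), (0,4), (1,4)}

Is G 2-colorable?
No, G is not 2-colorable

The clique on vertices [0, 1, 4] has size 3 > 2, so it alone needs 3 colors.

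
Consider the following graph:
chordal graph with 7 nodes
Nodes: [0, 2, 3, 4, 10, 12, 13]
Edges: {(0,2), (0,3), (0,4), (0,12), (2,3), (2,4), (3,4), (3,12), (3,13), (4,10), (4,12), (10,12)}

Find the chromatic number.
Clique number ω(G) = 4 (lower bound: χ ≥ ω).
The clique on [0, 2, 3, 4] has size 4, forcing χ ≥ 4, and the coloring below uses 4 colors, so χ(G) = 4.
A valid 4-coloring: color 1: [3, 10]; color 2: [4, 13]; color 3: [2, 12]; color 4: [0].

χ(G) = 4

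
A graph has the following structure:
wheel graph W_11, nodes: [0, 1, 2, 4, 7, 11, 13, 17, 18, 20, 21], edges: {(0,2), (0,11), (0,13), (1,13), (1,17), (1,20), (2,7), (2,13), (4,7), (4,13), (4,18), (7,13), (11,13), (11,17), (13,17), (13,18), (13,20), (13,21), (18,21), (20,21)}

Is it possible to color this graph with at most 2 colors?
The clique on vertices [0, 2, 13] has size 3 > 2, so it alone needs 3 colors.

No, G is not 2-colorable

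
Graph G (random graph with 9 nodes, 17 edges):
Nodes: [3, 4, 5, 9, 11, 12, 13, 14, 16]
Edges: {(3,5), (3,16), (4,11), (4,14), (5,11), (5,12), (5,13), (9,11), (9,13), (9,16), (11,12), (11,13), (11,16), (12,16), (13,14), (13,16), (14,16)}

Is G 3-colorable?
No, G is not 3-colorable

The clique on vertices [9, 11, 13, 16] has size 4 > 3, so it alone needs 4 colors.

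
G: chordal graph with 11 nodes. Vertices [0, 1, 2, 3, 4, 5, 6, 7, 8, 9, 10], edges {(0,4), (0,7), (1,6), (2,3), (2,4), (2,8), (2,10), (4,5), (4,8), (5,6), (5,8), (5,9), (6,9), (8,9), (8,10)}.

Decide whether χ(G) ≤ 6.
A valid 6-coloring: color 1: [0, 3, 6, 8]; color 2: [1, 2, 5, 7]; color 3: [4, 9, 10].
(χ(G) = 3 ≤ 6.)

Yes, G is 6-colorable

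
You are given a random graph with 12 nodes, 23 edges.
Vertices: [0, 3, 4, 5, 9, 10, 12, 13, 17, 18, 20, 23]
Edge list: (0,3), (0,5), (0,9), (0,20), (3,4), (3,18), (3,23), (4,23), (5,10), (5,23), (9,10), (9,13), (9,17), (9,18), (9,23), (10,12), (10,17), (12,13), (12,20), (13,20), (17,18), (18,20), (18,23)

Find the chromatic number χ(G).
Clique number ω(G) = 3 (lower bound: χ ≥ ω).
The clique on [3, 18, 23] has size 3, forcing χ ≥ 3, and the coloring below uses 3 colors, so χ(G) = 3.
A valid 3-coloring: color 1: [3, 5, 9, 20]; color 2: [0, 4, 10, 13, 18]; color 3: [12, 17, 23].

χ(G) = 3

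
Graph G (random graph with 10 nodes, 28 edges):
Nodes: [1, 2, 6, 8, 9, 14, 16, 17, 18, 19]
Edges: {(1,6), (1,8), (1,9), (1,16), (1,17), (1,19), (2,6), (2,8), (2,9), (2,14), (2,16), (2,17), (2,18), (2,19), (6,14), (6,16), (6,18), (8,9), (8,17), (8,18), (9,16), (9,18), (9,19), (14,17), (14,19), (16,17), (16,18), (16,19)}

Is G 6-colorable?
Yes, G is 6-colorable

A valid 6-coloring: color 1: [1, 2]; color 2: [8, 14, 16]; color 3: [6, 9, 17]; color 4: [18, 19].
(χ(G) = 4 ≤ 6.)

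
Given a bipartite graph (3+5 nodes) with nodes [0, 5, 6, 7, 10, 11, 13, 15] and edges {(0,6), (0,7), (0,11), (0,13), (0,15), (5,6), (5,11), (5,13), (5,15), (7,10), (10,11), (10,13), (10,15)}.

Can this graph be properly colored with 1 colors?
Edge (0,6) forces its endpoints to differ, so 1 color is not enough.

No, G is not 1-colorable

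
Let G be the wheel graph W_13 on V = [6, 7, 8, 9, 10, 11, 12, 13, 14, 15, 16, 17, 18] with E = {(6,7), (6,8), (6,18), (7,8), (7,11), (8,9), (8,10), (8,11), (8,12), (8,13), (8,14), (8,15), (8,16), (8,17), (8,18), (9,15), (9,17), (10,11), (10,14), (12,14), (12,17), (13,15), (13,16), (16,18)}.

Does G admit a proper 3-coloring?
Yes, G is 3-colorable

A valid 3-coloring: color 1: [8]; color 2: [7, 9, 10, 12, 13, 18]; color 3: [6, 11, 14, 15, 16, 17].
(χ(G) = 3 ≤ 3.)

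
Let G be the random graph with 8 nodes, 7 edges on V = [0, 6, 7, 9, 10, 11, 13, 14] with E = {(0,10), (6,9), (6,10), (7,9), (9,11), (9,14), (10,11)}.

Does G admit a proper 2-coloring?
Yes, G is 2-colorable

A valid 2-coloring: color 1: [9, 10, 13]; color 2: [0, 6, 7, 11, 14].
(χ(G) = 2 ≤ 2.)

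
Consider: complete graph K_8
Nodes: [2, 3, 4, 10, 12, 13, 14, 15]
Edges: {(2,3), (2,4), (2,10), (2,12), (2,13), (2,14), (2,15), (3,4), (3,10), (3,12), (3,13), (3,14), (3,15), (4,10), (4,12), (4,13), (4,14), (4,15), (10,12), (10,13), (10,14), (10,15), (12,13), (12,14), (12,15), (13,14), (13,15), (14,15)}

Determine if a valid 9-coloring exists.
Yes, G is 9-colorable

A valid 9-coloring: color 1: [15]; color 2: [2]; color 3: [13]; color 4: [14]; color 5: [4]; color 6: [12]; color 7: [10]; color 8: [3].
(χ(G) = 8 ≤ 9.)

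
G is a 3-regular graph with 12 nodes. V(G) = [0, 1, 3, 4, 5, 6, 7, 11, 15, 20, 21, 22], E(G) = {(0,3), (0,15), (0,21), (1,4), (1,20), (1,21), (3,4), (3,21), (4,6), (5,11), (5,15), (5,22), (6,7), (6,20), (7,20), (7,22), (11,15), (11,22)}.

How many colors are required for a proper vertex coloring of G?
Clique number ω(G) = 3 (lower bound: χ ≥ ω).
The clique on [0, 3, 21] has size 3, forcing χ ≥ 3, and the coloring below uses 3 colors, so χ(G) = 3.
A valid 3-coloring: color 1: [0, 1, 5, 7]; color 2: [3, 6, 15, 22]; color 3: [4, 11, 20, 21].

χ(G) = 3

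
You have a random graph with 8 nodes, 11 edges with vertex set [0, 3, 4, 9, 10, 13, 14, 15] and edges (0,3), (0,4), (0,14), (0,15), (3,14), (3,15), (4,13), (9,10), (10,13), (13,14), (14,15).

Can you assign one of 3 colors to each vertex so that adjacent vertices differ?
No, G is not 3-colorable

The clique on vertices [0, 3, 14, 15] has size 4 > 3, so it alone needs 4 colors.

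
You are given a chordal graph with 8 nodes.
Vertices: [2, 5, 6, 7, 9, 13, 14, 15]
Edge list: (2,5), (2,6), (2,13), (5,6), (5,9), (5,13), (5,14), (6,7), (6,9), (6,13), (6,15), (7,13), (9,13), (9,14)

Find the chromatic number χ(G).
Clique number ω(G) = 4 (lower bound: χ ≥ ω).
The clique on [5, 6, 9, 13] has size 4, forcing χ ≥ 4, and the coloring below uses 4 colors, so χ(G) = 4.
A valid 4-coloring: color 1: [6, 14]; color 2: [5, 7, 15]; color 3: [13]; color 4: [2, 9].

χ(G) = 4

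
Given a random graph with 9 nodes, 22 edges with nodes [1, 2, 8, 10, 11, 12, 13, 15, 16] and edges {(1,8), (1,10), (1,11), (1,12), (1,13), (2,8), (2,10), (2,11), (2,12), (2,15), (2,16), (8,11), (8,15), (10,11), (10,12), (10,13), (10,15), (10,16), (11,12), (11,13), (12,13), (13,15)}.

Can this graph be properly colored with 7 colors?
A valid 7-coloring: color 1: [8, 10]; color 2: [11, 15, 16]; color 3: [1, 2]; color 4: [12]; color 5: [13].
(χ(G) = 5 ≤ 7.)

Yes, G is 7-colorable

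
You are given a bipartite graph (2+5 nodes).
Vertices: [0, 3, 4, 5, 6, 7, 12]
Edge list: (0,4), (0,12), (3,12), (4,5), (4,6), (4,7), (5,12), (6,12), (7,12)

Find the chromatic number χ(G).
χ(G) = 2

Clique number ω(G) = 2 (lower bound: χ ≥ ω).
The graph is bipartite (no odd cycle), so 2 colors suffice: χ(G) = 2.
A valid 2-coloring: color 1: [4, 12]; color 2: [0, 3, 5, 6, 7].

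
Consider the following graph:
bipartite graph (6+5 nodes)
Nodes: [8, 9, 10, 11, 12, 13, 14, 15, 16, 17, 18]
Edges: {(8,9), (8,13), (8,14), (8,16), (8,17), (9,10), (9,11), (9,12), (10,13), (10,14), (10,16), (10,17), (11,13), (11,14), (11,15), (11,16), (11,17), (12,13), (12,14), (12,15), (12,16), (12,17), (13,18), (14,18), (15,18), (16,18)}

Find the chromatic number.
χ(G) = 2

Clique number ω(G) = 2 (lower bound: χ ≥ ω).
The graph is bipartite (no odd cycle), so 2 colors suffice: χ(G) = 2.
A valid 2-coloring: color 1: [8, 10, 11, 12, 18]; color 2: [9, 13, 14, 15, 16, 17].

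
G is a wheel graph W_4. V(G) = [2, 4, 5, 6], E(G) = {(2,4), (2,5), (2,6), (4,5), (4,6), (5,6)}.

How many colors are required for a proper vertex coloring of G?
Clique number ω(G) = 4 (lower bound: χ ≥ ω).
The clique on [2, 4, 5, 6] has size 4, forcing χ ≥ 4, and the coloring below uses 4 colors, so χ(G) = 4.
A valid 4-coloring: color 1: [2]; color 2: [6]; color 3: [4]; color 4: [5].

χ(G) = 4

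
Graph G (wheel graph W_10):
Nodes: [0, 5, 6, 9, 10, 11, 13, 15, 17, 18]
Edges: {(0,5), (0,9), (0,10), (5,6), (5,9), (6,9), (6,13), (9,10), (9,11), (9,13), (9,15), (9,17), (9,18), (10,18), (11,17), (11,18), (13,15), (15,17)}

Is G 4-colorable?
Yes, G is 4-colorable

A valid 4-coloring: color 1: [9]; color 2: [6, 10, 11, 15]; color 3: [5, 13, 17, 18]; color 4: [0].
(χ(G) = 4 ≤ 4.)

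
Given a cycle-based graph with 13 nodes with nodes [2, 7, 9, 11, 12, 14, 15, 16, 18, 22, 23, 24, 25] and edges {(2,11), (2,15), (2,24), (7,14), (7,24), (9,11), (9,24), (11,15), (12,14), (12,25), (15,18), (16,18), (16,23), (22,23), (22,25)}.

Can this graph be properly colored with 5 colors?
Yes, G is 5-colorable

A valid 5-coloring: color 1: [11, 14, 18, 23, 24, 25]; color 2: [2, 7, 9, 12, 16, 22]; color 3: [15].
(χ(G) = 3 ≤ 5.)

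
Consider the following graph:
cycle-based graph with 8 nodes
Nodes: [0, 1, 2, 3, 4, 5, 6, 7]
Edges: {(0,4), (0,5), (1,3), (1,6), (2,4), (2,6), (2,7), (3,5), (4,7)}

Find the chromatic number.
Clique number ω(G) = 3 (lower bound: χ ≥ ω).
The clique on [2, 4, 7] has size 3, forcing χ ≥ 3, and the coloring below uses 3 colors, so χ(G) = 3.
A valid 3-coloring: color 1: [4, 5, 6]; color 2: [0, 2, 3]; color 3: [1, 7].

χ(G) = 3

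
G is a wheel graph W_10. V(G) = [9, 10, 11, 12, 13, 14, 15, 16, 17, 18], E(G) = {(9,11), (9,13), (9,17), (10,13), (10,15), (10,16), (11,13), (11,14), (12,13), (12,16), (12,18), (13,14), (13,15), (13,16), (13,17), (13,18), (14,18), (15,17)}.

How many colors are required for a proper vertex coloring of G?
χ(G) = 4

Clique number ω(G) = 3 (lower bound: χ ≥ ω).
Odd cycle [10, 16, 12, 18, 14, 11, 9, 17, 15] needs 3 colors (χ ≥ 3).
Vertex 13 is adjacent to every vertex of [9, 10, 11, 12, 14, 15, 16, 17, 18], which already need 3 colors among themselves, so 13 needs a new color (χ ≥ 4).
The coloring below uses 4 colors, so χ(G) = 4.
A valid 4-coloring: color 1: [13]; color 2: [10, 12, 14, 17]; color 3: [11, 15, 16, 18]; color 4: [9].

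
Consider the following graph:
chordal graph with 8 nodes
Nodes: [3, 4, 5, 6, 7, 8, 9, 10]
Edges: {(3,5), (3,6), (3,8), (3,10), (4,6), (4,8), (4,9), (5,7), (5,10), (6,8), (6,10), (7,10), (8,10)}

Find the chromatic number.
χ(G) = 4

Clique number ω(G) = 4 (lower bound: χ ≥ ω).
The clique on [3, 6, 8, 10] has size 4, forcing χ ≥ 4, and the coloring below uses 4 colors, so χ(G) = 4.
A valid 4-coloring: color 1: [4, 10]; color 2: [5, 8, 9]; color 3: [3, 7]; color 4: [6].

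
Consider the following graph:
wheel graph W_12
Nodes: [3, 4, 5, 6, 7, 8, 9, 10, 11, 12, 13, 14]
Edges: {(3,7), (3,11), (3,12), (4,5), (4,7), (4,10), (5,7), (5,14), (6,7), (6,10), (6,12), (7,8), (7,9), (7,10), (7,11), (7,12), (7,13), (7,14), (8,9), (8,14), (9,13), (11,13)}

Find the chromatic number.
χ(G) = 4

Clique number ω(G) = 3 (lower bound: χ ≥ ω).
Odd cycle [12, 6, 10, 4, 5, 14, 8, 9, 13, 11, 3] needs 3 colors (χ ≥ 3).
Vertex 7 is adjacent to every vertex of [3, 4, 5, 6, 8, 9, 10, 11, 12, 13, 14], which already need 3 colors among themselves, so 7 needs a new color (χ ≥ 4).
The coloring below uses 4 colors, so χ(G) = 4.
A valid 4-coloring: color 1: [7]; color 2: [5, 8, 10, 11, 12]; color 3: [3, 4, 6, 9, 14]; color 4: [13].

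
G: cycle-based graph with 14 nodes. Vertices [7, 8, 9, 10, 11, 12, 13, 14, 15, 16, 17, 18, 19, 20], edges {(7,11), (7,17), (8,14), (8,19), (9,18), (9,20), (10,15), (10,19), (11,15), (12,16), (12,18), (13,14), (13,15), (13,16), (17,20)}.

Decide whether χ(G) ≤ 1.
Edge (7,17) forces its endpoints to differ, so 1 color is not enough.

No, G is not 1-colorable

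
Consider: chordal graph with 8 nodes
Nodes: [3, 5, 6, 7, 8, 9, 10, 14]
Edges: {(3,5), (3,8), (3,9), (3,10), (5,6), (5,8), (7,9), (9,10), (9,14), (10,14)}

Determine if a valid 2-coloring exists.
No, G is not 2-colorable

The clique on vertices [3, 5, 8] has size 3 > 2, so it alone needs 3 colors.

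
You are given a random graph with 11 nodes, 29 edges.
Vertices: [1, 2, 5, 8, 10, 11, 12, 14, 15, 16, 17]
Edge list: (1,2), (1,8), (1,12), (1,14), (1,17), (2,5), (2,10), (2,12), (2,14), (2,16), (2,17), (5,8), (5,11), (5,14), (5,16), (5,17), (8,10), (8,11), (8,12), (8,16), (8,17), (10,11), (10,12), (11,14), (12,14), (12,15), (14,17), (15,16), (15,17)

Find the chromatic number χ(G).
Clique number ω(G) = 4 (lower bound: χ ≥ ω).
The clique on [1, 2, 14, 17] has size 4, forcing χ ≥ 4, and the coloring below uses 4 colors, so χ(G) = 4.
A valid 4-coloring: color 1: [2, 8, 15]; color 2: [10, 14, 16]; color 3: [11, 12, 17]; color 4: [1, 5].

χ(G) = 4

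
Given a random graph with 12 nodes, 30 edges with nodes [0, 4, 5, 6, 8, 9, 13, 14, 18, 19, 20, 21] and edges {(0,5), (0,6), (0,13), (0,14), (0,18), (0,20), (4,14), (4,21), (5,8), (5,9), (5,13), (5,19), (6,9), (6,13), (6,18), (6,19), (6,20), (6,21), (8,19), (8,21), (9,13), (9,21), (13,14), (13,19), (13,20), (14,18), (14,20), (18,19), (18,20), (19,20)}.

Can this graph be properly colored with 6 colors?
Yes, G is 6-colorable

A valid 6-coloring: color 1: [5, 6, 14]; color 2: [13, 18, 21]; color 3: [0, 4, 9, 19]; color 4: [8, 20].
(χ(G) = 4 ≤ 6.)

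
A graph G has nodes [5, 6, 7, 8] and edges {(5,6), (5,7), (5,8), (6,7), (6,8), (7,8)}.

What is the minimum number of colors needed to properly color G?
Clique number ω(G) = 4 (lower bound: χ ≥ ω).
The clique on [5, 6, 7, 8] has size 4, forcing χ ≥ 4, and the coloring below uses 4 colors, so χ(G) = 4.
A valid 4-coloring: color 1: [5]; color 2: [8]; color 3: [6]; color 4: [7].

χ(G) = 4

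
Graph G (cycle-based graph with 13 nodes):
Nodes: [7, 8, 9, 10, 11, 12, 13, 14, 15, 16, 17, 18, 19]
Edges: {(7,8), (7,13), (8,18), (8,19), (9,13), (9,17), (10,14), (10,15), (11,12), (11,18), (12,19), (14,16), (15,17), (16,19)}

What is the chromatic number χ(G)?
χ(G) = 3

Clique number ω(G) = 2 (lower bound: χ ≥ ω).
Odd cycle [11, 18, 8, 19, 12] needs 3 colors (χ ≥ 3).
The coloring below uses 3 colors, so χ(G) = 3.
A valid 3-coloring: color 1: [7, 9, 14, 15, 18, 19]; color 2: [8, 10, 11, 13, 16, 17]; color 3: [12].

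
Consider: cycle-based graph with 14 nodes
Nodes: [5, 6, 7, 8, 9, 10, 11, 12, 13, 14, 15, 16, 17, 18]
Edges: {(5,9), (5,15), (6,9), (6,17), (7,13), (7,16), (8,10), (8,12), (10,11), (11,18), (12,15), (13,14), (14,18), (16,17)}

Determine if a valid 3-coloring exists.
Yes, G is 3-colorable

A valid 3-coloring: color 1: [7, 8, 9, 11, 14, 15, 17]; color 2: [5, 6, 10, 12, 13, 16, 18].
(χ(G) = 2 ≤ 3.)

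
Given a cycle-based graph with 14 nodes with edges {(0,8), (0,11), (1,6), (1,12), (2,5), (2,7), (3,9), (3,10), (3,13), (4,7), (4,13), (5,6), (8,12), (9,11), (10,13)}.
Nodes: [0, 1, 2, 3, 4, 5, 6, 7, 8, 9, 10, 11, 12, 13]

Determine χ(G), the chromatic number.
χ(G) = 3

Clique number ω(G) = 3 (lower bound: χ ≥ ω).
The clique on [3, 10, 13] has size 3, forcing χ ≥ 3, and the coloring below uses 3 colors, so χ(G) = 3.
A valid 3-coloring: color 1: [1, 2, 3, 4, 8, 11]; color 2: [0, 5, 7, 9, 12, 13]; color 3: [6, 10].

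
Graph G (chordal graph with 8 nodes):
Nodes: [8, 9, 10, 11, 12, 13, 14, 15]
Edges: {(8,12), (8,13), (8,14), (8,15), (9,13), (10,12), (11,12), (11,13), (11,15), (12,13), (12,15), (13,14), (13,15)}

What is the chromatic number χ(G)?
χ(G) = 4

Clique number ω(G) = 4 (lower bound: χ ≥ ω).
The clique on [8, 12, 13, 15] has size 4, forcing χ ≥ 4, and the coloring below uses 4 colors, so χ(G) = 4.
A valid 4-coloring: color 1: [10, 13]; color 2: [9, 12, 14]; color 3: [15]; color 4: [8, 11].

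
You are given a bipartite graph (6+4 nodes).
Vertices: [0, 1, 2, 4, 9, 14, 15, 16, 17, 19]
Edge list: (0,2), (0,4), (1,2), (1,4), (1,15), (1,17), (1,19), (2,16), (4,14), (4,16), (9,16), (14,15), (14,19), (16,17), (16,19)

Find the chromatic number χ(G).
χ(G) = 2

Clique number ω(G) = 2 (lower bound: χ ≥ ω).
The graph is bipartite (no odd cycle), so 2 colors suffice: χ(G) = 2.
A valid 2-coloring: color 1: [0, 1, 14, 16]; color 2: [2, 4, 9, 15, 17, 19].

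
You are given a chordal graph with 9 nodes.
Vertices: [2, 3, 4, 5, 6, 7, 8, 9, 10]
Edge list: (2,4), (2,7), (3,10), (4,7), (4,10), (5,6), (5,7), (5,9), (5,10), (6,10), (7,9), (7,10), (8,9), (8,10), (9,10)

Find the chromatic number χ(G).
χ(G) = 4

Clique number ω(G) = 4 (lower bound: χ ≥ ω).
The clique on [5, 7, 9, 10] has size 4, forcing χ ≥ 4, and the coloring below uses 4 colors, so χ(G) = 4.
A valid 4-coloring: color 1: [2, 10]; color 2: [3, 6, 7, 8]; color 3: [4, 5]; color 4: [9].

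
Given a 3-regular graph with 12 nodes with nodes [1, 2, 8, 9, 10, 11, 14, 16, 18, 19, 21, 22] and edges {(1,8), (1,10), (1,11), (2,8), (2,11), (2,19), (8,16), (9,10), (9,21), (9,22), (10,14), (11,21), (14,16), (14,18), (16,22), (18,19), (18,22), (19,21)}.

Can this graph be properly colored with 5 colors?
A valid 5-coloring: color 1: [1, 2, 9, 16, 18]; color 2: [8, 10, 11, 19, 22]; color 3: [14, 21].
(χ(G) = 3 ≤ 5.)

Yes, G is 5-colorable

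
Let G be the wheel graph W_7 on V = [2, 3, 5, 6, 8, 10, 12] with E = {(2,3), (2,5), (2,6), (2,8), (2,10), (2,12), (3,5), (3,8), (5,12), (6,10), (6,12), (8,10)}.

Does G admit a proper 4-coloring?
Yes, G is 4-colorable

A valid 4-coloring: color 1: [2]; color 2: [3, 10, 12]; color 3: [5, 6, 8].
(χ(G) = 3 ≤ 4.)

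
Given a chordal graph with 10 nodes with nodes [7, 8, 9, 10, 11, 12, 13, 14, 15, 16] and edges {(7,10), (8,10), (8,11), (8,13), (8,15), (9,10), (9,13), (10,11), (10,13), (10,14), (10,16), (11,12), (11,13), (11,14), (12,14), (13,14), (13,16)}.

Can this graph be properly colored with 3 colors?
The clique on vertices [8, 10, 11, 13] has size 4 > 3, so it alone needs 4 colors.

No, G is not 3-colorable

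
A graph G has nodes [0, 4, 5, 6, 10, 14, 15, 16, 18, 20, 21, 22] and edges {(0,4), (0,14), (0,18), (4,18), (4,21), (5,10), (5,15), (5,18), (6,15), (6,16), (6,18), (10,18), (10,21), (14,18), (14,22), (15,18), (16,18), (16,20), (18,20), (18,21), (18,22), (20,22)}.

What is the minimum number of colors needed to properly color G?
χ(G) = 4

Clique number ω(G) = 3 (lower bound: χ ≥ ω).
Odd cycle [10, 21, 4, 0, 14, 22, 20, 16, 6, 15, 5] needs 3 colors (χ ≥ 3).
Vertex 18 is adjacent to every vertex of [0, 4, 5, 6, 10, 14, 15, 16, 20, 21, 22], which already need 3 colors among themselves, so 18 needs a new color (χ ≥ 4).
The coloring below uses 4 colors, so χ(G) = 4.
A valid 4-coloring: color 1: [18]; color 2: [4, 10, 14, 15, 20]; color 3: [0, 5, 16, 21, 22]; color 4: [6].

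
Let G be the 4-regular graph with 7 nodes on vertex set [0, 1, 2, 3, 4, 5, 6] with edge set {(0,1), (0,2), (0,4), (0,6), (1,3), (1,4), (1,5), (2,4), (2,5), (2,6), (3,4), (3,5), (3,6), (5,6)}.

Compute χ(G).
χ(G) = 4

Clique number ω(G) = 3 (lower bound: χ ≥ ω).
Suppose a proper 3-coloring c exists. The clique [0, 1, 4] takes 3 distinct colors; by symmetry let c(0) = 1, c(1) = 2, c(4) = 3.
- Vertex 2: neighbors [0, 4] already have colors [1, 3] ⇒ c(2) = 2.
- Vertex 3: neighbors [1, 4] already have colors [2, 3] ⇒ c(3) = 1.
- Vertex 5: neighbors [3, 1] already have colors [1, 2] ⇒ c(5) = 3.
- Vertex 6: neighbors [0, 2, 5] already have colors [1, 2, 3] — all 3 colors blocked. Contradiction.
The forced assignments end in a contradiction, so G has no proper 3-coloring (χ ≥ 4).
The coloring below uses 4 colors, so χ(G) = 4.
A valid 4-coloring: color 1: [1, 6]; color 2: [4, 5]; color 3: [2, 3]; color 4: [0].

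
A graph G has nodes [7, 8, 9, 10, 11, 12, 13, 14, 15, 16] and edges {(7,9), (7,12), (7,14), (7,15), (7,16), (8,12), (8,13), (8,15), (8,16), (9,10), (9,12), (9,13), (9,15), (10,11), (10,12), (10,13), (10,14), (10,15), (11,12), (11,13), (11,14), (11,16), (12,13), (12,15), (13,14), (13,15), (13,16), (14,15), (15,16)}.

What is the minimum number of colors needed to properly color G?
Clique number ω(G) = 5 (lower bound: χ ≥ ω).
The clique on [9, 10, 12, 13, 15] has size 5, forcing χ ≥ 5, and the coloring below uses 5 colors, so χ(G) = 5.
A valid 5-coloring: color 1: [7, 13]; color 2: [11, 15]; color 3: [12, 14, 16]; color 4: [8, 10]; color 5: [9].

χ(G) = 5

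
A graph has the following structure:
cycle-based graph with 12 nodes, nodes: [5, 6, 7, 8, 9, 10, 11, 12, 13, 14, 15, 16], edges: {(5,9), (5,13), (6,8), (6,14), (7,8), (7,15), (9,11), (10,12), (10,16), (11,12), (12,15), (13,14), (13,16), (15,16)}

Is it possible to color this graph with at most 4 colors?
A valid 4-coloring: color 1: [6, 9, 10, 13, 15]; color 2: [5, 7, 12, 14, 16]; color 3: [8, 11].
(χ(G) = 3 ≤ 4.)

Yes, G is 4-colorable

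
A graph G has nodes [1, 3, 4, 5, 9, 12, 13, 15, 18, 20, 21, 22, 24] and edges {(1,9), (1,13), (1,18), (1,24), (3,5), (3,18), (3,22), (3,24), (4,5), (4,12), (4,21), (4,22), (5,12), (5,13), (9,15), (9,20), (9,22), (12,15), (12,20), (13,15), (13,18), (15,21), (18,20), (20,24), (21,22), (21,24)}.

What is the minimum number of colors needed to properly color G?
Clique number ω(G) = 3 (lower bound: χ ≥ ω).
The clique on [1, 13, 18] has size 3, forcing χ ≥ 3, and the coloring below uses 3 colors, so χ(G) = 3.
A valid 3-coloring: color 1: [3, 9, 12, 13, 21]; color 2: [1, 5, 15, 20, 22]; color 3: [4, 18, 24].

χ(G) = 3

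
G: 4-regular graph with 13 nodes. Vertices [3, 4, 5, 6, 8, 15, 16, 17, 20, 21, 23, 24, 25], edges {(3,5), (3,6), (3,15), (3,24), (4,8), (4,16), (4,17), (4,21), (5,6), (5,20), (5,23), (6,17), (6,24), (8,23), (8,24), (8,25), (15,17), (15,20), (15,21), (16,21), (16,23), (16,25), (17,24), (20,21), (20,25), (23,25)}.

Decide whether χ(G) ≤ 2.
The clique on vertices [3, 6, 24] has size 3 > 2, so it alone needs 3 colors.

No, G is not 2-colorable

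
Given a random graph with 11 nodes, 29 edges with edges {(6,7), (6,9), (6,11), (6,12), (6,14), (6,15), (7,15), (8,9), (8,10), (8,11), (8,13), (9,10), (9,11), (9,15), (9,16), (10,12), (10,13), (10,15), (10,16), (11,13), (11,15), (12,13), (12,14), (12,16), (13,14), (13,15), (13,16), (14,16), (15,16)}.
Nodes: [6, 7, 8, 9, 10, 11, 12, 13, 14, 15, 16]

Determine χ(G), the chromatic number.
Clique number ω(G) = 4 (lower bound: χ ≥ ω).
The clique on [9, 10, 15, 16] has size 4, forcing χ ≥ 4, and the coloring below uses 4 colors, so χ(G) = 4.
A valid 4-coloring: color 1: [7, 9, 13]; color 2: [8, 12, 15]; color 3: [6, 16]; color 4: [10, 11, 14].

χ(G) = 4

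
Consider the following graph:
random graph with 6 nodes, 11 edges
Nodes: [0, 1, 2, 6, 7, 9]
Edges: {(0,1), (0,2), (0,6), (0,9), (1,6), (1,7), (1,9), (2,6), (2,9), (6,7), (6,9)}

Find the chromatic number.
Clique number ω(G) = 4 (lower bound: χ ≥ ω).
The clique on [0, 1, 6, 9] has size 4, forcing χ ≥ 4, and the coloring below uses 4 colors, so χ(G) = 4.
A valid 4-coloring: color 1: [6]; color 2: [0, 7]; color 3: [9]; color 4: [1, 2].

χ(G) = 4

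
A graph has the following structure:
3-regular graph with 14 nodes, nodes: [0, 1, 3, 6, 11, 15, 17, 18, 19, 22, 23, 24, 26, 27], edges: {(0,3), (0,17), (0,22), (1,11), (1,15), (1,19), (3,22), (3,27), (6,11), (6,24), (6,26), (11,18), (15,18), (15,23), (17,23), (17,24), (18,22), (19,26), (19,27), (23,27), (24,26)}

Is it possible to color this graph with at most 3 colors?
Yes, G is 3-colorable

A valid 3-coloring: color 1: [11, 15, 17, 22, 26, 27]; color 2: [0, 6, 18, 19, 23]; color 3: [1, 3, 24].
(χ(G) = 3 ≤ 3.)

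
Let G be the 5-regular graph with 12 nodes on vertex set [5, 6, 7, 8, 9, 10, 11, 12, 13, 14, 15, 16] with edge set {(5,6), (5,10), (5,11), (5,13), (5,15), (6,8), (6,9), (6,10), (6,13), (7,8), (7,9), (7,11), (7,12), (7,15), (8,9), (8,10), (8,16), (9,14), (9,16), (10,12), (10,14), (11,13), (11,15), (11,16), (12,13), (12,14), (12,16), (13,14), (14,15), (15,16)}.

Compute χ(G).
Clique number ω(G) = 3 (lower bound: χ ≥ ω).
Suppose a proper 3-coloring c exists. The clique [5, 6, 10] takes 3 distinct colors; by symmetry let c(5) = 1, c(6) = 2, c(10) = 3.
- Vertex 8: neighbors [6, 10] already have colors [2, 3] ⇒ c(8) = 1.
- Vertex 9: neighbors [8, 6] already have colors [1, 2] ⇒ c(9) = 3.
- Vertex 7: neighbors [8, 9] already have colors [1, 3] ⇒ c(7) = 2.
- Vertex 11: neighbors [5, 7] already have colors [1, 2] ⇒ c(11) = 3.
- Vertex 13: neighbors [5, 6, 11] already have colors [1, 2, 3] — all 3 colors blocked. Contradiction.
The forced assignments end in a contradiction, so G has no proper 3-coloring (χ ≥ 4).
The coloring below uses 4 colors, so χ(G) = 4.
A valid 4-coloring: color 1: [5, 8, 12]; color 2: [9, 10, 13, 15]; color 3: [6, 7, 14, 16]; color 4: [11].

χ(G) = 4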